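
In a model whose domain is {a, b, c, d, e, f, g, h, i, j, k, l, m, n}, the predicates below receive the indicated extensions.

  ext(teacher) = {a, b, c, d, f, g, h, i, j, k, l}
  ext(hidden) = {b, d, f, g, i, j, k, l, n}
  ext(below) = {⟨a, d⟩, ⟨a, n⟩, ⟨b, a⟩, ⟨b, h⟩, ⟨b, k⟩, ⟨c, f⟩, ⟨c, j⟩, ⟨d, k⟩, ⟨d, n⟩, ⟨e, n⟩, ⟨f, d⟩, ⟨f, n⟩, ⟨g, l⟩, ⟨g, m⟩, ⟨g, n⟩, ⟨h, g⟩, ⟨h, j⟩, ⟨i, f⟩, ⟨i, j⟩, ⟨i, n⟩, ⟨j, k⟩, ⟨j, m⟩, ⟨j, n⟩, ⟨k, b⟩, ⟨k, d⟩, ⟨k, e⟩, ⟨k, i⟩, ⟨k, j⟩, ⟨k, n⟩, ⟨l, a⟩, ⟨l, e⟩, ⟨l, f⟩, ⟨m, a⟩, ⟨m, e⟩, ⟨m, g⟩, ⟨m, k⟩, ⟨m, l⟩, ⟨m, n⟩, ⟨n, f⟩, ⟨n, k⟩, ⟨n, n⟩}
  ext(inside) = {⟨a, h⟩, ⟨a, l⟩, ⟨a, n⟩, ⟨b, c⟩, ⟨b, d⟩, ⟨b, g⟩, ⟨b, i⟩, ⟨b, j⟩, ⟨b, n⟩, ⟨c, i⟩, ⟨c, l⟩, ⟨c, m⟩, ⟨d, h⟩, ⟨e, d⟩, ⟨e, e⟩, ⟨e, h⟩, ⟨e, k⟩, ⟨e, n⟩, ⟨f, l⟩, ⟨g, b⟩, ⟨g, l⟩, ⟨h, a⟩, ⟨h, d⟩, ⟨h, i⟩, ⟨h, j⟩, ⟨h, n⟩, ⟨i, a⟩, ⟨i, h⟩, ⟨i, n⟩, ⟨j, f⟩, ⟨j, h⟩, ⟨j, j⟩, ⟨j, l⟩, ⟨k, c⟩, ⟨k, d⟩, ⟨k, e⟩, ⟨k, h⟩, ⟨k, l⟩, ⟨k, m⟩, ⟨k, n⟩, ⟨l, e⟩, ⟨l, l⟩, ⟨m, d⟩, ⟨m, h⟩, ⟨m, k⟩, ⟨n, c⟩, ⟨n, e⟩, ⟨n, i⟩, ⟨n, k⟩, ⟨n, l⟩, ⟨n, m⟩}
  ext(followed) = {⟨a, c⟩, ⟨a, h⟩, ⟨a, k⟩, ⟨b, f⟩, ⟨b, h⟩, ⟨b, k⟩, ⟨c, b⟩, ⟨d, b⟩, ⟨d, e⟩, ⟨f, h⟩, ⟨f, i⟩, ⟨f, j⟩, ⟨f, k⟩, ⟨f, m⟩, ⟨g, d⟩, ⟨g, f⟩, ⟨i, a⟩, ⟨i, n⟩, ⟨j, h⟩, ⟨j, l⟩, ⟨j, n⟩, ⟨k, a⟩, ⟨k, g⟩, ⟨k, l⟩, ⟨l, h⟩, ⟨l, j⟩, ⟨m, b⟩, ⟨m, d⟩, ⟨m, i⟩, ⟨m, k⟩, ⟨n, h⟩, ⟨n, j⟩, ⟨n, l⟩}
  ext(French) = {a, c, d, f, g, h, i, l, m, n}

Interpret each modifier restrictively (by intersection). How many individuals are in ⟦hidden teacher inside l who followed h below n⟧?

⟦inside l⟧ = {x : ⟨x, l⟩ ∈ ⟦inside⟧} = {a, c, f, g, j, k, l, n}
⟦who followed h⟧ = {x : ⟨x, h⟩ ∈ ⟦followed⟧} = {a, b, f, j, l, n}
⟦below n⟧ = {x : ⟨x, n⟩ ∈ ⟦below⟧} = {a, d, e, f, g, i, j, k, m, n}
⟦teacher⟧ = {a, b, c, d, f, g, h, i, j, k, l}
… ∩ ⟦inside l⟧ = {a, b, c, d, f, g, h, i, j, k, l} ∩ {a, c, f, g, j, k, l, n} = {a, c, f, g, j, k, l}
… ∩ ⟦who followed h⟧ = {a, c, f, g, j, k, l} ∩ {a, b, f, j, l, n} = {a, f, j, l}
… ∩ ⟦below n⟧ = {a, f, j, l} ∩ {a, d, e, f, g, i, j, k, m, n} = {a, f, j}
… ∩ ⟦hidden⟧ = {a, f, j} ∩ {b, d, f, g, i, j, k, l, n} = {f, j}
⟦hidden teacher inside l who followed h below n⟧ = {f, j}, so the cardinality is 2.

2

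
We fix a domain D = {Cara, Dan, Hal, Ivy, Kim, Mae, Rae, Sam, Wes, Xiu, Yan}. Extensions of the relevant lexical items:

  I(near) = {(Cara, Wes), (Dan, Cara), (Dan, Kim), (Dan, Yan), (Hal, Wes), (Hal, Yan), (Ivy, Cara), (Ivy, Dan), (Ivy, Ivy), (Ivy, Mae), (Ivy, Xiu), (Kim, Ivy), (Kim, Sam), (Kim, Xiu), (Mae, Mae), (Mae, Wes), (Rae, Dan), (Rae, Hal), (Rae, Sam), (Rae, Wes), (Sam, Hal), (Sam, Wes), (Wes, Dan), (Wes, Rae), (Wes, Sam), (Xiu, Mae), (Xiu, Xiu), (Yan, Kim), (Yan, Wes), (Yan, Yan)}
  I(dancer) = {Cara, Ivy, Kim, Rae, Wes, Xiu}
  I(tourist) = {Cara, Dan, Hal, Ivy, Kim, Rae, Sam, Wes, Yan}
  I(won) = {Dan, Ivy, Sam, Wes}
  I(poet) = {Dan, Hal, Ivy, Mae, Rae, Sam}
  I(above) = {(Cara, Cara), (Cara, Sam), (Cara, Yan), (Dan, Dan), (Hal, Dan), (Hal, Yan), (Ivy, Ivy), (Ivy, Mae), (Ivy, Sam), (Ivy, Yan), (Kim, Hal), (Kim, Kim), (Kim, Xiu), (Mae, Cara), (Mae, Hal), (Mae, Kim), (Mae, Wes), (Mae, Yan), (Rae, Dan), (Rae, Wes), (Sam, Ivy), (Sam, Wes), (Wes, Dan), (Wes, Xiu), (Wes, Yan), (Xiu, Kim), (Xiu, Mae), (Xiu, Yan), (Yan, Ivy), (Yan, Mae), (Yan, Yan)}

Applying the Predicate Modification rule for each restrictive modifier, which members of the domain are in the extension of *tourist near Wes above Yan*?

⟦near Wes⟧ = {x : ⟨x, Wes⟩ ∈ ⟦near⟧} = {Cara, Hal, Mae, Rae, Sam, Yan}
⟦above Yan⟧ = {x : ⟨x, Yan⟩ ∈ ⟦above⟧} = {Cara, Hal, Ivy, Mae, Wes, Xiu, Yan}
⟦tourist⟧ = {Cara, Dan, Hal, Ivy, Kim, Rae, Sam, Wes, Yan}
… ∩ ⟦near Wes⟧ = {Cara, Dan, Hal, Ivy, Kim, Rae, Sam, Wes, Yan} ∩ {Cara, Hal, Mae, Rae, Sam, Yan} = {Cara, Hal, Rae, Sam, Yan}
… ∩ ⟦above Yan⟧ = {Cara, Hal, Rae, Sam, Yan} ∩ {Cara, Hal, Ivy, Mae, Wes, Xiu, Yan} = {Cara, Hal, Yan}
So ⟦tourist near Wes above Yan⟧ = {Cara, Hal, Yan}.

{Cara, Hal, Yan}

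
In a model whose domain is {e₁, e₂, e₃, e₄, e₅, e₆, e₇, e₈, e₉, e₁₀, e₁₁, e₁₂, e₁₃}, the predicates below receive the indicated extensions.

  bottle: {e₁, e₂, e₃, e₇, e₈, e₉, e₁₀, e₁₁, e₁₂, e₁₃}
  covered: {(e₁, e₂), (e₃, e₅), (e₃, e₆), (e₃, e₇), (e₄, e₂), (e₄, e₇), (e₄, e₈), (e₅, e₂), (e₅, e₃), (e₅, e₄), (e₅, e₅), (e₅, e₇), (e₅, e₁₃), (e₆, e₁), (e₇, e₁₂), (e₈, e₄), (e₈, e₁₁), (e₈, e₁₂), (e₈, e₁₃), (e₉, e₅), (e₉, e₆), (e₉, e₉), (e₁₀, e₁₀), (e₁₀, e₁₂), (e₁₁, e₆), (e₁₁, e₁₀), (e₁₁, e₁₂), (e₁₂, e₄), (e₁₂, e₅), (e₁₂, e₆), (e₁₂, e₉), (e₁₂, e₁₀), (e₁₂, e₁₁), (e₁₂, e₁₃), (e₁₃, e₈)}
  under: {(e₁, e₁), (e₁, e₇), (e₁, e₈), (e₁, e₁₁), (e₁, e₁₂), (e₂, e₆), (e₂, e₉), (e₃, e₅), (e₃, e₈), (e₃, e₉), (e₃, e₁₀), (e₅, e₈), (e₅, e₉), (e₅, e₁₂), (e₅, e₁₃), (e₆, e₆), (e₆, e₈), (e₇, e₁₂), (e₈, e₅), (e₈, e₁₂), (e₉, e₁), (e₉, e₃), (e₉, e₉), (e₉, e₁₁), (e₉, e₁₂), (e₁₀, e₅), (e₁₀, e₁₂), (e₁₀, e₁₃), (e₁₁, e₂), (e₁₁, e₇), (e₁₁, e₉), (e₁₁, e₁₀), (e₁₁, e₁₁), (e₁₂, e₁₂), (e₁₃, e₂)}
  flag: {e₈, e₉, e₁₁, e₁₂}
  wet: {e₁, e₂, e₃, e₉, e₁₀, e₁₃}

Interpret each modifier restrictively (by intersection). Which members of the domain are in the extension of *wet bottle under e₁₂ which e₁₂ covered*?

{e₉, e₁₀}

⟦under e₁₂⟧ = {x : ⟨x, e₁₂⟩ ∈ ⟦under⟧} = {e₁, e₅, e₇, e₈, e₉, e₁₀, e₁₂}
⟦which e₁₂ covered⟧ = {x : ⟨e₁₂, x⟩ ∈ ⟦covered⟧} = {e₄, e₅, e₆, e₉, e₁₀, e₁₁, e₁₃}
⟦bottle⟧ = {e₁, e₂, e₃, e₇, e₈, e₉, e₁₀, e₁₁, e₁₂, e₁₃}
… ∩ ⟦under e₁₂⟧ = {e₁, e₂, e₃, e₇, e₈, e₉, e₁₀, e₁₁, e₁₂, e₁₃} ∩ {e₁, e₅, e₇, e₈, e₉, e₁₀, e₁₂} = {e₁, e₇, e₈, e₉, e₁₀, e₁₂}
… ∩ ⟦which e₁₂ covered⟧ = {e₁, e₇, e₈, e₉, e₁₀, e₁₂} ∩ {e₄, e₅, e₆, e₉, e₁₀, e₁₁, e₁₃} = {e₉, e₁₀}
… ∩ ⟦wet⟧ = {e₉, e₁₀} ∩ {e₁, e₂, e₃, e₉, e₁₀, e₁₃} = {e₉, e₁₀}
So ⟦wet bottle under e₁₂ which e₁₂ covered⟧ = {e₉, e₁₀}.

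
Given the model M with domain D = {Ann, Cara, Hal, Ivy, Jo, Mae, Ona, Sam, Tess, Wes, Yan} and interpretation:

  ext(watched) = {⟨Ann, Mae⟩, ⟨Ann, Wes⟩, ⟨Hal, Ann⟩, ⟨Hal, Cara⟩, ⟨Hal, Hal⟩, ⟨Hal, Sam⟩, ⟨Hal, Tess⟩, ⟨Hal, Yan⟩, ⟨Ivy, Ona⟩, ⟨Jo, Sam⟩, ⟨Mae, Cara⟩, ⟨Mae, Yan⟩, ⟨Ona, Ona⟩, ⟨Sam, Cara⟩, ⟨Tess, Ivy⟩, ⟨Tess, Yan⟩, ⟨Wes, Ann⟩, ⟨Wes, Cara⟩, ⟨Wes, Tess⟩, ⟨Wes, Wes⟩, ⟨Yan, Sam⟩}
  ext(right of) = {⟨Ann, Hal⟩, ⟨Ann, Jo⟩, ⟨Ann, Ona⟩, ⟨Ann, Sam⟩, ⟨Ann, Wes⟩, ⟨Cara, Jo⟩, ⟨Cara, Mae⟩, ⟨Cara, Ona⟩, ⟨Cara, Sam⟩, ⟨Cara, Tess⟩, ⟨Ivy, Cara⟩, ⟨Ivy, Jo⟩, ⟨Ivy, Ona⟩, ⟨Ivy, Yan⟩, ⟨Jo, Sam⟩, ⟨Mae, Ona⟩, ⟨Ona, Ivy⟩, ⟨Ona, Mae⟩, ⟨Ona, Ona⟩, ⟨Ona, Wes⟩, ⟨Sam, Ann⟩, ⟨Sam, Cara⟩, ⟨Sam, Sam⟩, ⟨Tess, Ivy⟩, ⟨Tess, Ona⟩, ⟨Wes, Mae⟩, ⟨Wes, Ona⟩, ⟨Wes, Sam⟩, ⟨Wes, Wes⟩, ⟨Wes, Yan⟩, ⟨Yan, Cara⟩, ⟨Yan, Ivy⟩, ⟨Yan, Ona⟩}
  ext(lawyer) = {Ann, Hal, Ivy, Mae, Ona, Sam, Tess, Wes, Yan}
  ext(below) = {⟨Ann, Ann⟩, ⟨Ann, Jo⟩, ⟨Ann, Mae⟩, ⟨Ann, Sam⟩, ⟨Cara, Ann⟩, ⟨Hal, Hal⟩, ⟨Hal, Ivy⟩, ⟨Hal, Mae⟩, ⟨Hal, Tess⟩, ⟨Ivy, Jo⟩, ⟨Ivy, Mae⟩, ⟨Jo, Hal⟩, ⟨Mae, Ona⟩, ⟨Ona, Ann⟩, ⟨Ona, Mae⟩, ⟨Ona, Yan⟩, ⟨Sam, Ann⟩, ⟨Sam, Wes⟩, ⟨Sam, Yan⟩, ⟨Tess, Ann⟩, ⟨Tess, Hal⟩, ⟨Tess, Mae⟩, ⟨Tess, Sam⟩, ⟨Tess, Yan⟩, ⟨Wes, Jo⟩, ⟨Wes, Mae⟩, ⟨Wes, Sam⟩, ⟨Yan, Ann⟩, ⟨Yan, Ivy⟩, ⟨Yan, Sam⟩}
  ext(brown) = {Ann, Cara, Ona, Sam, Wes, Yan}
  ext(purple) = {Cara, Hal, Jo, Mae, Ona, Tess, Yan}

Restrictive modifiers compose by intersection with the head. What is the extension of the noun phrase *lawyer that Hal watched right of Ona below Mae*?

⟦that Hal watched⟧ = {x : ⟨Hal, x⟩ ∈ ⟦watched⟧} = {Ann, Cara, Hal, Sam, Tess, Yan}
⟦right of Ona⟧ = {x : ⟨x, Ona⟩ ∈ ⟦right of⟧} = {Ann, Cara, Ivy, Mae, Ona, Tess, Wes, Yan}
⟦below Mae⟧ = {x : ⟨x, Mae⟩ ∈ ⟦below⟧} = {Ann, Hal, Ivy, Ona, Tess, Wes}
⟦lawyer⟧ = {Ann, Hal, Ivy, Mae, Ona, Sam, Tess, Wes, Yan}
… ∩ ⟦that Hal watched⟧ = {Ann, Hal, Ivy, Mae, Ona, Sam, Tess, Wes, Yan} ∩ {Ann, Cara, Hal, Sam, Tess, Yan} = {Ann, Hal, Sam, Tess, Yan}
… ∩ ⟦right of Ona⟧ = {Ann, Hal, Sam, Tess, Yan} ∩ {Ann, Cara, Ivy, Mae, Ona, Tess, Wes, Yan} = {Ann, Tess, Yan}
… ∩ ⟦below Mae⟧ = {Ann, Tess, Yan} ∩ {Ann, Hal, Ivy, Ona, Tess, Wes} = {Ann, Tess}
So ⟦lawyer that Hal watched right of Ona below Mae⟧ = {Ann, Tess}.

{Ann, Tess}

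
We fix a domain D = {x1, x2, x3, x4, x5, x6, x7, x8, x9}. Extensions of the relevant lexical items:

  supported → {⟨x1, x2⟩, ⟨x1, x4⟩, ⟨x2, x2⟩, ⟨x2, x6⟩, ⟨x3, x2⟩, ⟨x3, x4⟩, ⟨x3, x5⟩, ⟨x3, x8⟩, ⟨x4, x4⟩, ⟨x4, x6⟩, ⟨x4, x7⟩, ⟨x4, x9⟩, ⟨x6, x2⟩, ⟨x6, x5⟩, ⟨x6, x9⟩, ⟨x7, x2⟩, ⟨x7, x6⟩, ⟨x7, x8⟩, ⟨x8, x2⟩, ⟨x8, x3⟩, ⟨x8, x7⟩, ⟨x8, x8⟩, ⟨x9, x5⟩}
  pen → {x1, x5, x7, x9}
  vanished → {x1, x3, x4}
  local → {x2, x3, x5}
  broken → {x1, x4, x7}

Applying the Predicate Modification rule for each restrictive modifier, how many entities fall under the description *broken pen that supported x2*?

2

⟦that supported x2⟧ = {x : ⟨x, x2⟩ ∈ ⟦supported⟧} = {x1, x2, x3, x6, x7, x8}
⟦pen⟧ = {x1, x5, x7, x9}
… ∩ ⟦that supported x2⟧ = {x1, x5, x7, x9} ∩ {x1, x2, x3, x6, x7, x8} = {x1, x7}
… ∩ ⟦broken⟧ = {x1, x7} ∩ {x1, x4, x7} = {x1, x7}
⟦broken pen that supported x2⟧ = {x1, x7}, so the cardinality is 2.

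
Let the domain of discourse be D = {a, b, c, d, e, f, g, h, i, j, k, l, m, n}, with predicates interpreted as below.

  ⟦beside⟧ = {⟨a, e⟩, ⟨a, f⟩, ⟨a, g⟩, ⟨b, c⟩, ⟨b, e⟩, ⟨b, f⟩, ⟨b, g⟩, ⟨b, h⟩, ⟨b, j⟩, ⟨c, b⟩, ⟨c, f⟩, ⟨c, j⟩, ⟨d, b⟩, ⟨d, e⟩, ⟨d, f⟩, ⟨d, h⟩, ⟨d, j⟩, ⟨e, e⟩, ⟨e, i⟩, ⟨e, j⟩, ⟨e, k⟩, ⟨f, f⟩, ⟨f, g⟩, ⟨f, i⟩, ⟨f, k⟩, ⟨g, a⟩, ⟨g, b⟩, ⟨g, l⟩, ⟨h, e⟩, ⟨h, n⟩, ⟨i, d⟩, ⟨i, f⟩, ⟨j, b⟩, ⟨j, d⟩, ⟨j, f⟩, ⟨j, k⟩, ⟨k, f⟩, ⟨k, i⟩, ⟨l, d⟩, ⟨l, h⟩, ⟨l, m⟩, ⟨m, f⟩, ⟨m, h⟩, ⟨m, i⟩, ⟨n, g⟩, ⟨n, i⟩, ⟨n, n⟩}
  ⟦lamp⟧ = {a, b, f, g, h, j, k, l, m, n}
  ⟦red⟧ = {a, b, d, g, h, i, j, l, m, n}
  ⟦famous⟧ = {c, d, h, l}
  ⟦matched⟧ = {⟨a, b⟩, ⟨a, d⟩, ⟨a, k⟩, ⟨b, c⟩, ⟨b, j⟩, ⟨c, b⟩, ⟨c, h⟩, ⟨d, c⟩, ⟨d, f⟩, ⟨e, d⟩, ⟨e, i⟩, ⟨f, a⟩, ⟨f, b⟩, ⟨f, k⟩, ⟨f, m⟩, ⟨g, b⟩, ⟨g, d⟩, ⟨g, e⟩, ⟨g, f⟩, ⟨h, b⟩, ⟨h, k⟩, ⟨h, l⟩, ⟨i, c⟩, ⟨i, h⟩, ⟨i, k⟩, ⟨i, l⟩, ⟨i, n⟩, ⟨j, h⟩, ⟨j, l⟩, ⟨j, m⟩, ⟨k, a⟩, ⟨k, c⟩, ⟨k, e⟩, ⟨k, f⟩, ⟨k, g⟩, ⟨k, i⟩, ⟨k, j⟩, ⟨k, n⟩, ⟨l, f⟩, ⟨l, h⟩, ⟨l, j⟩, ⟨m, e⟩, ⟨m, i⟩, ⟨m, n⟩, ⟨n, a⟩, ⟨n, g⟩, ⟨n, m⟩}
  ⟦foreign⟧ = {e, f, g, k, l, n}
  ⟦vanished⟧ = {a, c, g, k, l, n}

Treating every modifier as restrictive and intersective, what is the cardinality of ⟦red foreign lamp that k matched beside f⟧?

0

⟦that k matched⟧ = {x : ⟨k, x⟩ ∈ ⟦matched⟧} = {a, c, e, f, g, i, j, n}
⟦beside f⟧ = {x : ⟨x, f⟩ ∈ ⟦beside⟧} = {a, b, c, d, f, i, j, k, m}
⟦lamp⟧ = {a, b, f, g, h, j, k, l, m, n}
… ∩ ⟦that k matched⟧ = {a, b, f, g, h, j, k, l, m, n} ∩ {a, c, e, f, g, i, j, n} = {a, f, g, j, n}
… ∩ ⟦beside f⟧ = {a, f, g, j, n} ∩ {a, b, c, d, f, i, j, k, m} = {a, f, j}
… ∩ ⟦red⟧ = {a, f, j} ∩ {a, b, d, g, h, i, j, l, m, n} = {a, j}
… ∩ ⟦foreign⟧ = {a, j} ∩ {e, f, g, k, l, n} = ∅
⟦red foreign lamp that k matched beside f⟧ = ∅, so the cardinality is 0.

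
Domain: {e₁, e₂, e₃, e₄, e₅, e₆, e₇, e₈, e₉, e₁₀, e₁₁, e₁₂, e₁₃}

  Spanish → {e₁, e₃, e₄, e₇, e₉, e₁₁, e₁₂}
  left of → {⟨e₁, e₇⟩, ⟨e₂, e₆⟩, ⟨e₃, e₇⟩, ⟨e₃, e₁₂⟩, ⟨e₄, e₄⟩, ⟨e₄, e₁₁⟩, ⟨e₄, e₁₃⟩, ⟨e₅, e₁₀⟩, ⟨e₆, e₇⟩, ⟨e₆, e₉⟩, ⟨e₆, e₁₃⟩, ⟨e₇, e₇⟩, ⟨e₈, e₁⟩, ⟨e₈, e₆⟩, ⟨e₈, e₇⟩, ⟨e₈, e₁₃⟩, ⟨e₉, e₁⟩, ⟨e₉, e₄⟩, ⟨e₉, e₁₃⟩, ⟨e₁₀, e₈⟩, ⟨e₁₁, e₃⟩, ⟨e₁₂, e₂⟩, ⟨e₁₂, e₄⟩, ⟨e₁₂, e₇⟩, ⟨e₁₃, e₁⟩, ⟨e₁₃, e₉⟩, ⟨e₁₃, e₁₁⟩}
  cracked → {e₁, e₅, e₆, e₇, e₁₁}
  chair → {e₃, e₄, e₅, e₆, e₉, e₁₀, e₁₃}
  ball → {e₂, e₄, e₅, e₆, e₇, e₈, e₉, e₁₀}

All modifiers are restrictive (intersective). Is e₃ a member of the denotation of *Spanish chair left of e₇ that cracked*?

no

⟦left of e₇⟧ = {x : ⟨x, e₇⟩ ∈ ⟦left of⟧} = {e₁, e₃, e₆, e₇, e₈, e₁₂}
⟦that cracked⟧ = ⟦cracked⟧ = {e₁, e₅, e₆, e₇, e₁₁}
⟦chair⟧ = {e₃, e₄, e₅, e₆, e₉, e₁₀, e₁₃}
… ∩ ⟦left of e₇⟧ = {e₃, e₄, e₅, e₆, e₉, e₁₀, e₁₃} ∩ {e₁, e₃, e₆, e₇, e₈, e₁₂} = {e₃, e₆}
… ∩ ⟦that cracked⟧ = {e₃, e₆} ∩ {e₁, e₅, e₆, e₇, e₁₁} = {e₆}
… ∩ ⟦Spanish⟧ = {e₆} ∩ {e₁, e₃, e₄, e₇, e₉, e₁₁, e₁₂} = ∅
⟦Spanish chair left of e₇ that cracked⟧ = ∅; e₃ ∉ this set.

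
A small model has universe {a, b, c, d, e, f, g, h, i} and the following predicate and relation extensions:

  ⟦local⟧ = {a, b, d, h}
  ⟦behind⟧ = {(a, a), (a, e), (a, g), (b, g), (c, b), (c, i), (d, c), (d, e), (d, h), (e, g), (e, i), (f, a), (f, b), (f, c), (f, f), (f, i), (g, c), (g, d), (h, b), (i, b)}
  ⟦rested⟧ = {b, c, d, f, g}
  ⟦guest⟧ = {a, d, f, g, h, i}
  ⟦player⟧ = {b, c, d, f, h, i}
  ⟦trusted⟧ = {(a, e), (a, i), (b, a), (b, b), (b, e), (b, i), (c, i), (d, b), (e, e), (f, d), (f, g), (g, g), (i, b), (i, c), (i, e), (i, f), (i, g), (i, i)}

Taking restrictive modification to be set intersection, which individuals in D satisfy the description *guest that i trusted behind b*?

⟦that i trusted⟧ = {x : ⟨i, x⟩ ∈ ⟦trusted⟧} = {b, c, e, f, g, i}
⟦behind b⟧ = {x : ⟨x, b⟩ ∈ ⟦behind⟧} = {c, f, h, i}
⟦guest⟧ = {a, d, f, g, h, i}
… ∩ ⟦that i trusted⟧ = {a, d, f, g, h, i} ∩ {b, c, e, f, g, i} = {f, g, i}
… ∩ ⟦behind b⟧ = {f, g, i} ∩ {c, f, h, i} = {f, i}
So ⟦guest that i trusted behind b⟧ = {f, i}.

{f, i}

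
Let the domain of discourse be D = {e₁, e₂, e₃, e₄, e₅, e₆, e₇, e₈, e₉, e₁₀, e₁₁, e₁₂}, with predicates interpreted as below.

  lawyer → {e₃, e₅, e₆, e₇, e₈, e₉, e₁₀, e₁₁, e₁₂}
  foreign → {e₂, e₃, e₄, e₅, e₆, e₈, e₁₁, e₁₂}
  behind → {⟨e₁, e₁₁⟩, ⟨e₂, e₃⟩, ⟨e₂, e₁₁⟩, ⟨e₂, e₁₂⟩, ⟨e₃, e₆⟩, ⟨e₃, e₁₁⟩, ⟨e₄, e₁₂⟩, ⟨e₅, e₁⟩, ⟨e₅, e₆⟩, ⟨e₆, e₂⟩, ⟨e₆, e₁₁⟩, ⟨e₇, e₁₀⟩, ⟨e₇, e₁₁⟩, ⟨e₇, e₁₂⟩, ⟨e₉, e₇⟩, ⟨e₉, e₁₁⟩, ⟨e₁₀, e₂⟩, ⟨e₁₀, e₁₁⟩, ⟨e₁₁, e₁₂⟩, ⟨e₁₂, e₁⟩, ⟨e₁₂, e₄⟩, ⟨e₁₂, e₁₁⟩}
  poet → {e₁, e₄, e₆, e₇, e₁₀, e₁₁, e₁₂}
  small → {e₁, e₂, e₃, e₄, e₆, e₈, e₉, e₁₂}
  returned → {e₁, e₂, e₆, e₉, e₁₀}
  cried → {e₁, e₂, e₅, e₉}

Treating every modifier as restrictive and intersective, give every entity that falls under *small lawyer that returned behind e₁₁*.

{e₆, e₉}

⟦that returned⟧ = ⟦returned⟧ = {e₁, e₂, e₆, e₉, e₁₀}
⟦behind e₁₁⟧ = {x : ⟨x, e₁₁⟩ ∈ ⟦behind⟧} = {e₁, e₂, e₃, e₆, e₇, e₉, e₁₀, e₁₂}
⟦lawyer⟧ = {e₃, e₅, e₆, e₇, e₈, e₉, e₁₀, e₁₁, e₁₂}
… ∩ ⟦that returned⟧ = {e₃, e₅, e₆, e₇, e₈, e₉, e₁₀, e₁₁, e₁₂} ∩ {e₁, e₂, e₆, e₉, e₁₀} = {e₆, e₉, e₁₀}
… ∩ ⟦behind e₁₁⟧ = {e₆, e₉, e₁₀} ∩ {e₁, e₂, e₃, e₆, e₇, e₉, e₁₀, e₁₂} = {e₆, e₉, e₁₀}
… ∩ ⟦small⟧ = {e₆, e₉, e₁₀} ∩ {e₁, e₂, e₃, e₄, e₆, e₈, e₉, e₁₂} = {e₆, e₉}
So ⟦small lawyer that returned behind e₁₁⟧ = {e₆, e₉}.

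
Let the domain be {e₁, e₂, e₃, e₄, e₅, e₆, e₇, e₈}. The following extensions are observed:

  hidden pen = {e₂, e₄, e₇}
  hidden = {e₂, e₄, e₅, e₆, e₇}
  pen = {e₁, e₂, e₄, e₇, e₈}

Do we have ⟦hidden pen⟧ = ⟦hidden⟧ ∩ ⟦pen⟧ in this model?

yes

⟦hidden⟧ ∩ ⟦pen⟧ = {e₂, e₄, e₅, e₆, e₇} ∩ {e₁, e₂, e₄, e₇, e₈} = {e₂, e₄, e₇}
Observed ⟦hidden pen⟧ = {e₂, e₄, e₇}.
These coincide, so the modifier is intersective here.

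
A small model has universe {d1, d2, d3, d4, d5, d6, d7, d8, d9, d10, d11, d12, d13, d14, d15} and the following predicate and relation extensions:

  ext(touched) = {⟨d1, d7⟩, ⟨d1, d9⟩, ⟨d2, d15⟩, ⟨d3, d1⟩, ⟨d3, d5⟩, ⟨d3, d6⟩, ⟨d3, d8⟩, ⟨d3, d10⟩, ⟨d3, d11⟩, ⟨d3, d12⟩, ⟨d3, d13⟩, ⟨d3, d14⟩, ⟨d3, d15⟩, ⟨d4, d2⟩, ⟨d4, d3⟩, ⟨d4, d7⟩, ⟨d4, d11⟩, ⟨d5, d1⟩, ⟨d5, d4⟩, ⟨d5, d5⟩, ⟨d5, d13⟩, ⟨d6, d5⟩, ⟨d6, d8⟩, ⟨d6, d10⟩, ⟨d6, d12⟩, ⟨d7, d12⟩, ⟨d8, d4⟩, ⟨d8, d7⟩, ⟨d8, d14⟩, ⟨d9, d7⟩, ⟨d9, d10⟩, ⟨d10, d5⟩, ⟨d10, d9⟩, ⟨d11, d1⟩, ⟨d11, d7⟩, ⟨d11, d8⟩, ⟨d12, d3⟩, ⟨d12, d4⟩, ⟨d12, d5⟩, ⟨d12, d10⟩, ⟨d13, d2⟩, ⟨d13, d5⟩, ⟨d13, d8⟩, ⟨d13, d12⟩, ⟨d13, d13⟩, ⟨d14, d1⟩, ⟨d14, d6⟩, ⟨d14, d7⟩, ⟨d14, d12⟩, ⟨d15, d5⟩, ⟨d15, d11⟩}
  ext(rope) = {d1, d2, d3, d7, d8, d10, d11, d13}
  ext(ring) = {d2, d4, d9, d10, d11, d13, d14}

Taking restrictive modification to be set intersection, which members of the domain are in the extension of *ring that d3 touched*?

⟦that d3 touched⟧ = {x : ⟨d3, x⟩ ∈ ⟦touched⟧} = {d1, d5, d6, d8, d10, d11, d12, d13, d14, d15}
⟦ring⟧ = {d2, d4, d9, d10, d11, d13, d14}
… ∩ ⟦that d3 touched⟧ = {d2, d4, d9, d10, d11, d13, d14} ∩ {d1, d5, d6, d8, d10, d11, d12, d13, d14, d15} = {d10, d11, d13, d14}
So ⟦ring that d3 touched⟧ = {d10, d11, d13, d14}.

{d10, d11, d13, d14}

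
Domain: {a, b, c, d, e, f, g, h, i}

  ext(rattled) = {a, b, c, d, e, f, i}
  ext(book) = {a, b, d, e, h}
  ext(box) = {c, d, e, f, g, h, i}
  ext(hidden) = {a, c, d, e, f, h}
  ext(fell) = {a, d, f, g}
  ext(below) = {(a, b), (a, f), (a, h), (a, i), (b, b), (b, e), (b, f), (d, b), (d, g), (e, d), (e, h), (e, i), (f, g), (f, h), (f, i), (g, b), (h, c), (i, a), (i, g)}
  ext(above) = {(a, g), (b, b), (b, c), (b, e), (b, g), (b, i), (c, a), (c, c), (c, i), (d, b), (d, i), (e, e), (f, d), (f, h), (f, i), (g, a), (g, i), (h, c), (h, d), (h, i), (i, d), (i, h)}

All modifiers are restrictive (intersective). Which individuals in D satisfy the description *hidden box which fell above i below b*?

{d}

⟦which fell⟧ = ⟦fell⟧ = {a, d, f, g}
⟦above i⟧ = {x : ⟨x, i⟩ ∈ ⟦above⟧} = {b, c, d, f, g, h}
⟦below b⟧ = {x : ⟨x, b⟩ ∈ ⟦below⟧} = {a, b, d, g}
⟦box⟧ = {c, d, e, f, g, h, i}
… ∩ ⟦which fell⟧ = {c, d, e, f, g, h, i} ∩ {a, d, f, g} = {d, f, g}
… ∩ ⟦above i⟧ = {d, f, g} ∩ {b, c, d, f, g, h} = {d, f, g}
… ∩ ⟦below b⟧ = {d, f, g} ∩ {a, b, d, g} = {d, g}
… ∩ ⟦hidden⟧ = {d, g} ∩ {a, c, d, e, f, h} = {d}
So ⟦hidden box which fell above i below b⟧ = {d}.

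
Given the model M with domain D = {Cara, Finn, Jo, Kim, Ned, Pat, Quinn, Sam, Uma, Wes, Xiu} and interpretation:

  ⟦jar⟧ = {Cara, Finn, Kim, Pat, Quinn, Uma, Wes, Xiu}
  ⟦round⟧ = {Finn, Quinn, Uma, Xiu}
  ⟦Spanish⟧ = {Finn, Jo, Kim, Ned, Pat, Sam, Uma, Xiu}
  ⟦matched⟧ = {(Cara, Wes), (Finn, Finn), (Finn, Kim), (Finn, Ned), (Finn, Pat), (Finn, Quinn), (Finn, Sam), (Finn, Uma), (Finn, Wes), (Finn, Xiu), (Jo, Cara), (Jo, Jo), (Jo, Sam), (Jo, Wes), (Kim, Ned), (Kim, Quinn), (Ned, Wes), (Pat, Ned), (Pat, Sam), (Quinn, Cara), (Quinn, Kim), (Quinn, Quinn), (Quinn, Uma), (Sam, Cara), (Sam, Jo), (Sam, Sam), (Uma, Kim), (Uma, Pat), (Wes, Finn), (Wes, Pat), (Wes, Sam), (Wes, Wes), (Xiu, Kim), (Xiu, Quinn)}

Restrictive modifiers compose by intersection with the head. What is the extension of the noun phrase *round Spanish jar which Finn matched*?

{Finn, Uma, Xiu}

⟦which Finn matched⟧ = {x : ⟨Finn, x⟩ ∈ ⟦matched⟧} = {Finn, Kim, Ned, Pat, Quinn, Sam, Uma, Wes, Xiu}
⟦jar⟧ = {Cara, Finn, Kim, Pat, Quinn, Uma, Wes, Xiu}
… ∩ ⟦which Finn matched⟧ = {Cara, Finn, Kim, Pat, Quinn, Uma, Wes, Xiu} ∩ {Finn, Kim, Ned, Pat, Quinn, Sam, Uma, Wes, Xiu} = {Finn, Kim, Pat, Quinn, Uma, Wes, Xiu}
… ∩ ⟦round⟧ = {Finn, Kim, Pat, Quinn, Uma, Wes, Xiu} ∩ {Finn, Quinn, Uma, Xiu} = {Finn, Quinn, Uma, Xiu}
… ∩ ⟦Spanish⟧ = {Finn, Quinn, Uma, Xiu} ∩ {Finn, Jo, Kim, Ned, Pat, Sam, Uma, Xiu} = {Finn, Uma, Xiu}
So ⟦round Spanish jar which Finn matched⟧ = {Finn, Uma, Xiu}.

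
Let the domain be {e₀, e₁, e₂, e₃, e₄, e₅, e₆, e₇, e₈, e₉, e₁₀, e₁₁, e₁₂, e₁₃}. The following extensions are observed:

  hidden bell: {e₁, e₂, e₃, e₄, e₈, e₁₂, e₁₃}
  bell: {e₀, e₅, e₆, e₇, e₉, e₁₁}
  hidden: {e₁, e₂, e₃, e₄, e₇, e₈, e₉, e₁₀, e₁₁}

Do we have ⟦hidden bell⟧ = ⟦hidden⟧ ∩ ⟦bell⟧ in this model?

no

⟦hidden⟧ ∩ ⟦bell⟧ = {e₁, e₂, e₃, e₄, e₇, e₈, e₉, e₁₀, e₁₁} ∩ {e₀, e₅, e₆, e₇, e₉, e₁₁} = {e₇, e₉, e₁₁}
Observed ⟦hidden bell⟧ = {e₁, e₂, e₃, e₄, e₈, e₁₂, e₁₃}.
These differ, so the modifier is not intersective in this model.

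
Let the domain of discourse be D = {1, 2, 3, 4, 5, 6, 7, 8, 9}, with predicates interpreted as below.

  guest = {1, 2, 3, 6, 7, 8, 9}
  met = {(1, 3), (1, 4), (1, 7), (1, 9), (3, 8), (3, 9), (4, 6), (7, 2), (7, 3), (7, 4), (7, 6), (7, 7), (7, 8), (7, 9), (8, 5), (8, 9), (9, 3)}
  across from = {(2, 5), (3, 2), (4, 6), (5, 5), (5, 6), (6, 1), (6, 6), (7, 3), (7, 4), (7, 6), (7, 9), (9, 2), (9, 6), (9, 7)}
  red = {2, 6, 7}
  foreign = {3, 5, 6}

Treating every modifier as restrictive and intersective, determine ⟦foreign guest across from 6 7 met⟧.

⟦across from 6⟧ = {x : ⟨x, 6⟩ ∈ ⟦across from⟧} = {4, 5, 6, 7, 9}
⟦7 met⟧ = {x : ⟨7, x⟩ ∈ ⟦met⟧} = {2, 3, 4, 6, 7, 8, 9}
⟦guest⟧ = {1, 2, 3, 6, 7, 8, 9}
… ∩ ⟦across from 6⟧ = {1, 2, 3, 6, 7, 8, 9} ∩ {4, 5, 6, 7, 9} = {6, 7, 9}
… ∩ ⟦7 met⟧ = {6, 7, 9} ∩ {2, 3, 4, 6, 7, 8, 9} = {6, 7, 9}
… ∩ ⟦foreign⟧ = {6, 7, 9} ∩ {3, 5, 6} = {6}
So ⟦foreign guest across from 6 7 met⟧ = {6}.

{6}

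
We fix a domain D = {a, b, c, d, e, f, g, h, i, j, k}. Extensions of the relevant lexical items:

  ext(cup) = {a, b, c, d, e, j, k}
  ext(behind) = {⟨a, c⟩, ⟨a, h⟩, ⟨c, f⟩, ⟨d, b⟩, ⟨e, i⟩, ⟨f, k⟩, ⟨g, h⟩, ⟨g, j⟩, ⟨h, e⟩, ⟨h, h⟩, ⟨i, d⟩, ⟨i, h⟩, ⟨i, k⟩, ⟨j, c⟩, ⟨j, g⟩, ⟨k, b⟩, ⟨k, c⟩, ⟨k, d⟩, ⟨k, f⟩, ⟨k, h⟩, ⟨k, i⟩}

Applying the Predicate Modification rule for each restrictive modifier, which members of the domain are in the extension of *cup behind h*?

⟦behind h⟧ = {x : ⟨x, h⟩ ∈ ⟦behind⟧} = {a, g, h, i, k}
⟦cup⟧ = {a, b, c, d, e, j, k}
… ∩ ⟦behind h⟧ = {a, b, c, d, e, j, k} ∩ {a, g, h, i, k} = {a, k}
So ⟦cup behind h⟧ = {a, k}.

{a, k}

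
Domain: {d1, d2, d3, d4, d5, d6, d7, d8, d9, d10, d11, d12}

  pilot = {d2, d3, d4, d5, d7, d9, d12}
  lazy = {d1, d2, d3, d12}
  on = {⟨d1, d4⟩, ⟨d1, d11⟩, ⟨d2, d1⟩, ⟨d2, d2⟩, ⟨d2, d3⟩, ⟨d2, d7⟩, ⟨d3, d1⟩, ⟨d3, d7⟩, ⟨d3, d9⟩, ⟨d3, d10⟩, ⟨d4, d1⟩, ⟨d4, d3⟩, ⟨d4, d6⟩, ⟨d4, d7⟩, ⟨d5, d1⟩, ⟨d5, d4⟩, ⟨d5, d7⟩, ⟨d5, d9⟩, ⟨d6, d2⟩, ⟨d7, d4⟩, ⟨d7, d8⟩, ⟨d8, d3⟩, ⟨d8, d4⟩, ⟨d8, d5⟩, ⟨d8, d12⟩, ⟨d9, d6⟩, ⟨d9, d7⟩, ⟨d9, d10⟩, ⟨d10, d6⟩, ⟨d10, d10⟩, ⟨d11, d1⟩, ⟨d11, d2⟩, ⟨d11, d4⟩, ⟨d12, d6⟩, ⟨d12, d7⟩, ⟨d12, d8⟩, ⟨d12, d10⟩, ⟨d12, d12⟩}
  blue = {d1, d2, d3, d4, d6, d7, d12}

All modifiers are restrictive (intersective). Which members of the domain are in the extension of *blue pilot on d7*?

⟦on d7⟧ = {x : ⟨x, d7⟩ ∈ ⟦on⟧} = {d2, d3, d4, d5, d9, d12}
⟦pilot⟧ = {d2, d3, d4, d5, d7, d9, d12}
… ∩ ⟦on d7⟧ = {d2, d3, d4, d5, d7, d9, d12} ∩ {d2, d3, d4, d5, d9, d12} = {d2, d3, d4, d5, d9, d12}
… ∩ ⟦blue⟧ = {d2, d3, d4, d5, d9, d12} ∩ {d1, d2, d3, d4, d6, d7, d12} = {d2, d3, d4, d12}
So ⟦blue pilot on d7⟧ = {d2, d3, d4, d12}.

{d2, d3, d4, d12}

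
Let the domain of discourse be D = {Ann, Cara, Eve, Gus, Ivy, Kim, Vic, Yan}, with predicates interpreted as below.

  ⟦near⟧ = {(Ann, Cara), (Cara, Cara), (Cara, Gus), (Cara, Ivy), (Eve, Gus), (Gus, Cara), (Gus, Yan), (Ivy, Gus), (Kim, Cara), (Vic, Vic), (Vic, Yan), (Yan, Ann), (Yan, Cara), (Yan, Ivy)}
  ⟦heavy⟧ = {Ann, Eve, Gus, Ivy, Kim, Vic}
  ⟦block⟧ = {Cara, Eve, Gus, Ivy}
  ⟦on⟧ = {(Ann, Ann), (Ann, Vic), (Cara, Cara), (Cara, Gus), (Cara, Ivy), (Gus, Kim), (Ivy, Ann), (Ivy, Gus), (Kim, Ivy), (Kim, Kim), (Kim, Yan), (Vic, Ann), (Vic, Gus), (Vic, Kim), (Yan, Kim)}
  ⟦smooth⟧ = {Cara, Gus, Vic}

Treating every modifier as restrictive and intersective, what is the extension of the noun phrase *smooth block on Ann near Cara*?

{ }

⟦on Ann⟧ = {x : ⟨x, Ann⟩ ∈ ⟦on⟧} = {Ann, Ivy, Vic}
⟦near Cara⟧ = {x : ⟨x, Cara⟩ ∈ ⟦near⟧} = {Ann, Cara, Gus, Kim, Yan}
⟦block⟧ = {Cara, Eve, Gus, Ivy}
… ∩ ⟦on Ann⟧ = {Cara, Eve, Gus, Ivy} ∩ {Ann, Ivy, Vic} = {Ivy}
… ∩ ⟦near Cara⟧ = {Ivy} ∩ {Ann, Cara, Gus, Kim, Yan} = ∅
… ∩ ⟦smooth⟧ = ∅ ∩ {Cara, Gus, Vic} = ∅
So ⟦smooth block on Ann near Cara⟧ = { }.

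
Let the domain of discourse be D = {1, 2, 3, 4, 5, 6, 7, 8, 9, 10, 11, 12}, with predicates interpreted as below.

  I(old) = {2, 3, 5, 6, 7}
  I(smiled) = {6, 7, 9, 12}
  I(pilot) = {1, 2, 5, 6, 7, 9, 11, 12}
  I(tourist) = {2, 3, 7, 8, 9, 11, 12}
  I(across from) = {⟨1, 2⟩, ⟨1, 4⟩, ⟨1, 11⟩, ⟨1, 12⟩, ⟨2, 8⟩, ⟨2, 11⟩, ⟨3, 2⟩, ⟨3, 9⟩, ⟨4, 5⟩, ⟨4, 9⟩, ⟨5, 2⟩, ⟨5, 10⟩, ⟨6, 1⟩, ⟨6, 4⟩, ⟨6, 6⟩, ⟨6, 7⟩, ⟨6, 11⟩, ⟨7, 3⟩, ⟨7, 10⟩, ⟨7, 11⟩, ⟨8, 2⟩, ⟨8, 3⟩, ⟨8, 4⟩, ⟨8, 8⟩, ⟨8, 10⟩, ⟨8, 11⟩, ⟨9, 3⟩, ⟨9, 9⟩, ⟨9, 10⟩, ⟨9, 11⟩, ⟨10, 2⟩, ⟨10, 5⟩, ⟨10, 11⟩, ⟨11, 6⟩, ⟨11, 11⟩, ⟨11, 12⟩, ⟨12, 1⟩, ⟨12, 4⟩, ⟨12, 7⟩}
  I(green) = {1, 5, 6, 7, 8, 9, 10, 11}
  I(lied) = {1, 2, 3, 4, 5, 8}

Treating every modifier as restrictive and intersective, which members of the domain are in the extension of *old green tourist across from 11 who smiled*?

{7}

⟦across from 11⟧ = {x : ⟨x, 11⟩ ∈ ⟦across from⟧} = {1, 2, 6, 7, 8, 9, 10, 11}
⟦who smiled⟧ = ⟦smiled⟧ = {6, 7, 9, 12}
⟦tourist⟧ = {2, 3, 7, 8, 9, 11, 12}
… ∩ ⟦across from 11⟧ = {2, 3, 7, 8, 9, 11, 12} ∩ {1, 2, 6, 7, 8, 9, 10, 11} = {2, 7, 8, 9, 11}
… ∩ ⟦who smiled⟧ = {2, 7, 8, 9, 11} ∩ {6, 7, 9, 12} = {7, 9}
… ∩ ⟦old⟧ = {7, 9} ∩ {2, 3, 5, 6, 7} = {7}
… ∩ ⟦green⟧ = {7} ∩ {1, 5, 6, 7, 8, 9, 10, 11} = {7}
So ⟦old green tourist across from 11 who smiled⟧ = {7}.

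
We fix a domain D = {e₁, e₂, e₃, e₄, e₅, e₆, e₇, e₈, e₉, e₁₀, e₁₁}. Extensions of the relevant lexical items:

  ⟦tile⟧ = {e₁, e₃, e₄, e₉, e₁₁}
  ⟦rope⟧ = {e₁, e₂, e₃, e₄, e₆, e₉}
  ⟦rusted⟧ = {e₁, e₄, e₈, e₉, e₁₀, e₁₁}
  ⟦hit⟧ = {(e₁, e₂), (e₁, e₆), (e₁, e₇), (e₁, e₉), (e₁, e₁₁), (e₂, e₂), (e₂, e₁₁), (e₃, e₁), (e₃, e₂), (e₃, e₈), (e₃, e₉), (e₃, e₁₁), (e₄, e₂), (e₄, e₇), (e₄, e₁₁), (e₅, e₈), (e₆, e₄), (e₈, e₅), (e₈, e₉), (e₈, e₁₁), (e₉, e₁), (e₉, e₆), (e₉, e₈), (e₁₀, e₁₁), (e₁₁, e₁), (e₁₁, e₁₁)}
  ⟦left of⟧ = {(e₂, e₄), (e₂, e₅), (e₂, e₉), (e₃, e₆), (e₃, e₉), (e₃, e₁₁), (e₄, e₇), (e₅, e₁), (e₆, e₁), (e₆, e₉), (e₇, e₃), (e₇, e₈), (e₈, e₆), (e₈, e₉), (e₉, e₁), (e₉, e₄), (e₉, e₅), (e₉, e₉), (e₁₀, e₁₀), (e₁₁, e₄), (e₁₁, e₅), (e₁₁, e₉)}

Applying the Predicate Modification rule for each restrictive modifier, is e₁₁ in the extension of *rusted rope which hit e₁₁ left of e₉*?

no

⟦which hit e₁₁⟧ = {x : ⟨x, e₁₁⟩ ∈ ⟦hit⟧} = {e₁, e₂, e₃, e₄, e₈, e₁₀, e₁₁}
⟦left of e₉⟧ = {x : ⟨x, e₉⟩ ∈ ⟦left of⟧} = {e₂, e₃, e₆, e₈, e₉, e₁₁}
⟦rope⟧ = {e₁, e₂, e₃, e₄, e₆, e₉}
… ∩ ⟦which hit e₁₁⟧ = {e₁, e₂, e₃, e₄, e₆, e₉} ∩ {e₁, e₂, e₃, e₄, e₈, e₁₀, e₁₁} = {e₁, e₂, e₃, e₄}
… ∩ ⟦left of e₉⟧ = {e₁, e₂, e₃, e₄} ∩ {e₂, e₃, e₆, e₈, e₉, e₁₁} = {e₂, e₃}
… ∩ ⟦rusted⟧ = {e₂, e₃} ∩ {e₁, e₄, e₈, e₉, e₁₀, e₁₁} = ∅
⟦rusted rope which hit e₁₁ left of e₉⟧ = ∅; e₁₁ ∉ this set.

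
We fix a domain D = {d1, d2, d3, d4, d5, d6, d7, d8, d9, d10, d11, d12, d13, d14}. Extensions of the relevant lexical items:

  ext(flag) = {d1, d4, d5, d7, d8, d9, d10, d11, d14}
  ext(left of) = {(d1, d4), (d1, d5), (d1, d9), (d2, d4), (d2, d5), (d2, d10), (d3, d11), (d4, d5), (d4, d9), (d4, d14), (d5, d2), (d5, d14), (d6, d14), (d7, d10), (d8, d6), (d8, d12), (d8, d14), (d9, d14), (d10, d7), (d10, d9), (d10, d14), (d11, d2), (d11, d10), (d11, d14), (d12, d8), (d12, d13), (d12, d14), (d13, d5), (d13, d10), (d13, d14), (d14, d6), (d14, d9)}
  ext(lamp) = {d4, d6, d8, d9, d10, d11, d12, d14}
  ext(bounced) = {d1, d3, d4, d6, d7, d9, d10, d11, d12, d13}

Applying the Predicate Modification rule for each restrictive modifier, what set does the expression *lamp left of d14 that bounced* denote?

⟦left of d14⟧ = {x : ⟨x, d14⟩ ∈ ⟦left of⟧} = {d4, d5, d6, d8, d9, d10, d11, d12, d13}
⟦that bounced⟧ = ⟦bounced⟧ = {d1, d3, d4, d6, d7, d9, d10, d11, d12, d13}
⟦lamp⟧ = {d4, d6, d8, d9, d10, d11, d12, d14}
… ∩ ⟦left of d14⟧ = {d4, d6, d8, d9, d10, d11, d12, d14} ∩ {d4, d5, d6, d8, d9, d10, d11, d12, d13} = {d4, d6, d8, d9, d10, d11, d12}
… ∩ ⟦that bounced⟧ = {d4, d6, d8, d9, d10, d11, d12} ∩ {d1, d3, d4, d6, d7, d9, d10, d11, d12, d13} = {d4, d6, d9, d10, d11, d12}
So ⟦lamp left of d14 that bounced⟧ = {d4, d6, d9, d10, d11, d12}.

{d4, d6, d9, d10, d11, d12}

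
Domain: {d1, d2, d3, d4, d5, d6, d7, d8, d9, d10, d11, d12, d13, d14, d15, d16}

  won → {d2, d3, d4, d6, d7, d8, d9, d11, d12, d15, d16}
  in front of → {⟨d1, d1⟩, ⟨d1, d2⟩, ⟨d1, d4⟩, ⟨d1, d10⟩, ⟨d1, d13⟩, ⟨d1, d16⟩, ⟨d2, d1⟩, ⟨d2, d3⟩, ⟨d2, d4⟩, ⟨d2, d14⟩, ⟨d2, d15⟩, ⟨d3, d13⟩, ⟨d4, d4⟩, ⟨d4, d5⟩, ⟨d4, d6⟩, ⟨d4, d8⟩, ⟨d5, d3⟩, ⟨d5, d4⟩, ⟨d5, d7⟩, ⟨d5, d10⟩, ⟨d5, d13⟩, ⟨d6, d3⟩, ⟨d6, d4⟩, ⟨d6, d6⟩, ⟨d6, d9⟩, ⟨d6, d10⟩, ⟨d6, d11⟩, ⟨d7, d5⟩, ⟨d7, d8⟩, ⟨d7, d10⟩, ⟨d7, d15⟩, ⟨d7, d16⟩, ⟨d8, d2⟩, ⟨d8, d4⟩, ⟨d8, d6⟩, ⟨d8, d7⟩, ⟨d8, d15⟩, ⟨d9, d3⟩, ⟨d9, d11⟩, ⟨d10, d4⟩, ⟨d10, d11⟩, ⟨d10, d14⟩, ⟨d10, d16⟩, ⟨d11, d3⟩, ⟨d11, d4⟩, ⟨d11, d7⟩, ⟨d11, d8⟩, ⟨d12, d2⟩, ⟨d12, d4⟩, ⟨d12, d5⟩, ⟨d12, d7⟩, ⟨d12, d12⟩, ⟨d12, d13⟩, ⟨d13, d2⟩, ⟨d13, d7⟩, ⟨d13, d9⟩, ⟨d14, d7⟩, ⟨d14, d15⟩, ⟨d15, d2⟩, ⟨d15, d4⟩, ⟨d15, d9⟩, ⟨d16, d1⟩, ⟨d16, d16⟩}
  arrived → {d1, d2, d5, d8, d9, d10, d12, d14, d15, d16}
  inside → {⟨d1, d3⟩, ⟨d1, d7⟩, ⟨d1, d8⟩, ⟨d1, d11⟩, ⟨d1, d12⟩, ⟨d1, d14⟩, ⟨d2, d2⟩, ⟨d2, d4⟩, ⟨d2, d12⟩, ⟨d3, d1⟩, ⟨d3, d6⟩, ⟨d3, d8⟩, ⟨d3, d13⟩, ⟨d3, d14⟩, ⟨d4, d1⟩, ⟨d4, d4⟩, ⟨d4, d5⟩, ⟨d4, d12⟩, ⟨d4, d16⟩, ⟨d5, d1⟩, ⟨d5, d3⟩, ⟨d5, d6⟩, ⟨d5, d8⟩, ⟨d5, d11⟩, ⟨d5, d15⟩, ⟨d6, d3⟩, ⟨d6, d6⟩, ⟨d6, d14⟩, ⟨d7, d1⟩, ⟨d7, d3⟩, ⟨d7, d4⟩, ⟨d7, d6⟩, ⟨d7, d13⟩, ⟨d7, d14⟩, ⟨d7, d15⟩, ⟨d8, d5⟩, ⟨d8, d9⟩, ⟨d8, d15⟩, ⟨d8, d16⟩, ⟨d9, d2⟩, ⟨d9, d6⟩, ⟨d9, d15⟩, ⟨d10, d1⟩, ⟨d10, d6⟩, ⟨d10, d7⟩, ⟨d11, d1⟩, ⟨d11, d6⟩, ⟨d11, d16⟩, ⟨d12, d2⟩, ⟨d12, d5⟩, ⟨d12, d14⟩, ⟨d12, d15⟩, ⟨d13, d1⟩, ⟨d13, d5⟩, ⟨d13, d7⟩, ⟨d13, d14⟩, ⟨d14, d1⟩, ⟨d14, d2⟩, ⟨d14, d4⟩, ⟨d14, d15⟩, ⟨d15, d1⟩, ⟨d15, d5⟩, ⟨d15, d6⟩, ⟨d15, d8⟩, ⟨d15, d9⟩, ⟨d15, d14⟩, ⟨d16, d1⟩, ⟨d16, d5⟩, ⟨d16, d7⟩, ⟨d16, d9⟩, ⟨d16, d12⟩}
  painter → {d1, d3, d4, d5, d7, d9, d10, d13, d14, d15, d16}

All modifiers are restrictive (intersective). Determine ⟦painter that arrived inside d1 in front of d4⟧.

⟦that arrived⟧ = ⟦arrived⟧ = {d1, d2, d5, d8, d9, d10, d12, d14, d15, d16}
⟦inside d1⟧ = {x : ⟨x, d1⟩ ∈ ⟦inside⟧} = {d3, d4, d5, d7, d10, d11, d13, d14, d15, d16}
⟦in front of d4⟧ = {x : ⟨x, d4⟩ ∈ ⟦in front of⟧} = {d1, d2, d4, d5, d6, d8, d10, d11, d12, d15}
⟦painter⟧ = {d1, d3, d4, d5, d7, d9, d10, d13, d14, d15, d16}
… ∩ ⟦that arrived⟧ = {d1, d3, d4, d5, d7, d9, d10, d13, d14, d15, d16} ∩ {d1, d2, d5, d8, d9, d10, d12, d14, d15, d16} = {d1, d5, d9, d10, d14, d15, d16}
… ∩ ⟦inside d1⟧ = {d1, d5, d9, d10, d14, d15, d16} ∩ {d3, d4, d5, d7, d10, d11, d13, d14, d15, d16} = {d5, d10, d14, d15, d16}
… ∩ ⟦in front of d4⟧ = {d5, d10, d14, d15, d16} ∩ {d1, d2, d4, d5, d6, d8, d10, d11, d12, d15} = {d5, d10, d15}
So ⟦painter that arrived inside d1 in front of d4⟧ = {d5, d10, d15}.

{d5, d10, d15}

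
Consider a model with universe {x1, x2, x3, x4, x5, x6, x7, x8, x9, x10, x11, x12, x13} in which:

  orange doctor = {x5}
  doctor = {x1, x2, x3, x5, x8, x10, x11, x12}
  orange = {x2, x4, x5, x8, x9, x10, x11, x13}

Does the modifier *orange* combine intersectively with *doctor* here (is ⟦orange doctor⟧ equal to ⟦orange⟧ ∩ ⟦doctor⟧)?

⟦orange⟧ ∩ ⟦doctor⟧ = {x2, x4, x5, x8, x9, x10, x11, x13} ∩ {x1, x2, x3, x5, x8, x10, x11, x12} = {x2, x5, x8, x10, x11}
Observed ⟦orange doctor⟧ = {x5}.
These differ, so the modifier is not intersective in this model.

no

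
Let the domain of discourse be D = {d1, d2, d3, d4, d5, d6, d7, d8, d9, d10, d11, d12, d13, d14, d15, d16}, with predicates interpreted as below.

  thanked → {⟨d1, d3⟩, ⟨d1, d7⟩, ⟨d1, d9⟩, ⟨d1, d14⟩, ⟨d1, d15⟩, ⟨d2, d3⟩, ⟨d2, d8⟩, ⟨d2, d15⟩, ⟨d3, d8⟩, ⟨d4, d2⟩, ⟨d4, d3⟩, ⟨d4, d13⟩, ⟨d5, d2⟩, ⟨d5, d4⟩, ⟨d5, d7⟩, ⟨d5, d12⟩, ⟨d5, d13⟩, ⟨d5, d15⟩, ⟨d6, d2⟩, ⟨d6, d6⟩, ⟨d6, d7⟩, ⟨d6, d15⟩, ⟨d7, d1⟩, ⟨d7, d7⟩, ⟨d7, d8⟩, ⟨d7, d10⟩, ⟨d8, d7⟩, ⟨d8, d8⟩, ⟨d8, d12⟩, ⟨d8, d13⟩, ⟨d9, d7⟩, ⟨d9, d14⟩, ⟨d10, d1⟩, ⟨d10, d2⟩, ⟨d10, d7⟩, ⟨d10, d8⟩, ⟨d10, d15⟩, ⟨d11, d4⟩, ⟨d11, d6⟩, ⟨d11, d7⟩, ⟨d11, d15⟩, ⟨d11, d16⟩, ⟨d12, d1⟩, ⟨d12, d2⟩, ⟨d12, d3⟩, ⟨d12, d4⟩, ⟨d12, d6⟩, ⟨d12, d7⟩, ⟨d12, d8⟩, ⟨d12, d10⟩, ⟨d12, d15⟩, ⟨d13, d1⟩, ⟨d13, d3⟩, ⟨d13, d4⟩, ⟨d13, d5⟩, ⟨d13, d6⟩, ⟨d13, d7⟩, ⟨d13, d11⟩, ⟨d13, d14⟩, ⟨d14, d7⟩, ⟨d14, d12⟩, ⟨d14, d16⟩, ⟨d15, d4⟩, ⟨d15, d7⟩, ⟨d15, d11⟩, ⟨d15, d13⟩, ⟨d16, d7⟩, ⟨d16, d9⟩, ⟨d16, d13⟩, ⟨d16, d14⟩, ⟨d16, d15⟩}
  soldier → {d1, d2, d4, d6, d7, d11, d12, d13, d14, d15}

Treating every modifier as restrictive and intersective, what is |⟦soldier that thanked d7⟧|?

8

⟦that thanked d7⟧ = {x : ⟨x, d7⟩ ∈ ⟦thanked⟧} = {d1, d5, d6, d7, d8, d9, d10, d11, d12, d13, d14, d15, d16}
⟦soldier⟧ = {d1, d2, d4, d6, d7, d11, d12, d13, d14, d15}
… ∩ ⟦that thanked d7⟧ = {d1, d2, d4, d6, d7, d11, d12, d13, d14, d15} ∩ {d1, d5, d6, d7, d8, d9, d10, d11, d12, d13, d14, d15, d16} = {d1, d6, d7, d11, d12, d13, d14, d15}
⟦soldier that thanked d7⟧ = {d1, d6, d7, d11, d12, d13, d14, d15}, so the cardinality is 8.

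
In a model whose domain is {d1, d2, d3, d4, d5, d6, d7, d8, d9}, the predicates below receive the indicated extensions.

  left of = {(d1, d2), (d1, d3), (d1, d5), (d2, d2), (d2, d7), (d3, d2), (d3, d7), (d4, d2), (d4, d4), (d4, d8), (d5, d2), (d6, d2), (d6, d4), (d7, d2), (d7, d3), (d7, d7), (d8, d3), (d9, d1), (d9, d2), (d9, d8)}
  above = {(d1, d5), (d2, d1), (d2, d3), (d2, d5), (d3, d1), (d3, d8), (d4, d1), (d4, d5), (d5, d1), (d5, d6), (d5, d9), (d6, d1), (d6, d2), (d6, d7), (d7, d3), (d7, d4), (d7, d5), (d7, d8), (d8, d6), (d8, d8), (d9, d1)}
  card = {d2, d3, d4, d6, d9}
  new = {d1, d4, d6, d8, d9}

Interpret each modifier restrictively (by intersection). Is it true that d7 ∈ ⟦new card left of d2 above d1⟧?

⟦left of d2⟧ = {x : ⟨x, d2⟩ ∈ ⟦left of⟧} = {d1, d2, d3, d4, d5, d6, d7, d9}
⟦above d1⟧ = {x : ⟨x, d1⟩ ∈ ⟦above⟧} = {d2, d3, d4, d5, d6, d9}
⟦card⟧ = {d2, d3, d4, d6, d9}
… ∩ ⟦left of d2⟧ = {d2, d3, d4, d6, d9} ∩ {d1, d2, d3, d4, d5, d6, d7, d9} = {d2, d3, d4, d6, d9}
… ∩ ⟦above d1⟧ = {d2, d3, d4, d6, d9} ∩ {d2, d3, d4, d5, d6, d9} = {d2, d3, d4, d6, d9}
… ∩ ⟦new⟧ = {d2, d3, d4, d6, d9} ∩ {d1, d4, d6, d8, d9} = {d4, d6, d9}
⟦new card left of d2 above d1⟧ = {d4, d6, d9}; d7 ∉ this set.

no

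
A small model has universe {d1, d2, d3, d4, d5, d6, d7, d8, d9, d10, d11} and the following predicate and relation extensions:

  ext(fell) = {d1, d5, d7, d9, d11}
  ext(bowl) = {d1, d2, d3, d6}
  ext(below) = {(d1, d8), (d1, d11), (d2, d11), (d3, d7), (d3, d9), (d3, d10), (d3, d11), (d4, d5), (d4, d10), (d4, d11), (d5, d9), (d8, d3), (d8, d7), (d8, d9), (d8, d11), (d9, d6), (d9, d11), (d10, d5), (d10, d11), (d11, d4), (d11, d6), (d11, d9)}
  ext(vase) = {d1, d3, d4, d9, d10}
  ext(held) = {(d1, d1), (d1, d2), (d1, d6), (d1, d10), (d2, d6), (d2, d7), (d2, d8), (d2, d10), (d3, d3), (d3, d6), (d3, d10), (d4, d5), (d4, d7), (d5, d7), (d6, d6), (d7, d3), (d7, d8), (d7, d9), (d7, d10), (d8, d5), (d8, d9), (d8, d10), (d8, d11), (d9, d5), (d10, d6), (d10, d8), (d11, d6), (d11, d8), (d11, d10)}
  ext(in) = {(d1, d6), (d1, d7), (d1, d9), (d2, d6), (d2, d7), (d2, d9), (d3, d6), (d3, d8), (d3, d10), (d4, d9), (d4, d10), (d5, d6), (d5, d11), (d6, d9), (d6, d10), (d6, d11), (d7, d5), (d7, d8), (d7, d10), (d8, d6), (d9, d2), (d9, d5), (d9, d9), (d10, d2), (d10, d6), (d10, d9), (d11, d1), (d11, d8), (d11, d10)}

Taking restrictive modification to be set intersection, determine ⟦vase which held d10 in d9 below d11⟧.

{d1}

⟦which held d10⟧ = {x : ⟨x, d10⟩ ∈ ⟦held⟧} = {d1, d2, d3, d7, d8, d11}
⟦in d9⟧ = {x : ⟨x, d9⟩ ∈ ⟦in⟧} = {d1, d2, d4, d6, d9, d10}
⟦below d11⟧ = {x : ⟨x, d11⟩ ∈ ⟦below⟧} = {d1, d2, d3, d4, d8, d9, d10}
⟦vase⟧ = {d1, d3, d4, d9, d10}
… ∩ ⟦which held d10⟧ = {d1, d3, d4, d9, d10} ∩ {d1, d2, d3, d7, d8, d11} = {d1, d3}
… ∩ ⟦in d9⟧ = {d1, d3} ∩ {d1, d2, d4, d6, d9, d10} = {d1}
… ∩ ⟦below d11⟧ = {d1} ∩ {d1, d2, d3, d4, d8, d9, d10} = {d1}
So ⟦vase which held d10 in d9 below d11⟧ = {d1}.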